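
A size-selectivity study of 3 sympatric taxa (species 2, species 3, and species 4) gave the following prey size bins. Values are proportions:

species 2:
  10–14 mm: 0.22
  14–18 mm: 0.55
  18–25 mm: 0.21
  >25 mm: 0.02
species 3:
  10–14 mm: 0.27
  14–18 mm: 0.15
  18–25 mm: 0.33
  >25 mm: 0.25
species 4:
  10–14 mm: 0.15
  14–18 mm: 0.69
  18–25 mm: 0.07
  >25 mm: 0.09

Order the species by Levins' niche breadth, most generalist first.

Σp_2ᵢ² = 0.22² + 0.55² + 0.21² + 0.02² = 0.0484 + 0.3025 + 0.0441 + 0.0004 = 0.3954
B_2 = 1 / 0.3954 = 2.5291
Σp_3ᵢ² = 0.27² + 0.15² + 0.33² + 0.25² = 0.0729 + 0.0225 + 0.1089 + 0.0625 = 0.2668
B_3 = 1 / 0.2668 = 3.7481
Σp_4ᵢ² = 0.15² + 0.69² + 0.07² + 0.09² = 0.0225 + 0.4761 + 0.0049 + 0.0081 = 0.5116
B_4 = 1 / 0.5116 = 1.9547
Ranking by B (broadest → narrowest): species 3 (3.75) > species 2 (2.53) > species 4 (1.95)

species 3 > species 2 > species 4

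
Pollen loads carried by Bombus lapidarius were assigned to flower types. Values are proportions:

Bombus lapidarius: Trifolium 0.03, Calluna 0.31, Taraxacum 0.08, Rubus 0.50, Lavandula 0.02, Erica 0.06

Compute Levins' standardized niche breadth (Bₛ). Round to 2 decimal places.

Σpᵢ² = 0.03² + 0.31² + 0.08² + 0.50² + 0.02² + 0.06² = 0.0009 + 0.0961 + 0.0064 + 0.2500 + 0.0004 + 0.0036 = 0.3574
B = 1 / 0.3574 = 2.7980
Bₛ = (B − 1)/(n − 1) = (2.7980 − 1)/(6 − 1) = 1.7980/5 = 0.3596

0.36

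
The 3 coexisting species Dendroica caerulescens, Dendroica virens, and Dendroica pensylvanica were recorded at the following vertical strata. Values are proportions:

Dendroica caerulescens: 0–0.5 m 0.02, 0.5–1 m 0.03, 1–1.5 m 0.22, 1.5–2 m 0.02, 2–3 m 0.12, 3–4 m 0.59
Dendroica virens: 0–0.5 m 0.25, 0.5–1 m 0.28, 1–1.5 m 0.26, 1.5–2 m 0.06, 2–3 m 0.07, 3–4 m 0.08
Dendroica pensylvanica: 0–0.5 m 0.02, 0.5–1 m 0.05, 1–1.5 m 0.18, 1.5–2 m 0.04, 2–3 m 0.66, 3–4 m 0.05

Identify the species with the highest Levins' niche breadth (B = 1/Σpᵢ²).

Σp_caerᵢ² = 0.02² + 0.03² + 0.22² + 0.02² + 0.12² + 0.59² = 0.0004 + 0.0009 + 0.0484 + 0.0004 + 0.0144 + 0.3481 = 0.4126
B_caer = 1 / 0.4126 = 2.4237
Σp_vireᵢ² = 0.25² + 0.28² + 0.26² + 0.06² + 0.07² + 0.08² = 0.0625 + 0.0784 + 0.0676 + 0.0036 + 0.0049 + 0.0064 = 0.2234
B_vire = 1 / 0.2234 = 4.4763
Σp_pensᵢ² = 0.02² + 0.05² + 0.18² + 0.04² + 0.66² + 0.05² = 0.0004 + 0.0025 + 0.0324 + 0.0016 + 0.4356 + 0.0025 = 0.4750
B_pens = 1 / 0.4750 = 2.1053
Highest B → broadest niche (most generalist): Dendroica virens (B = 4.48).

Dendroica virens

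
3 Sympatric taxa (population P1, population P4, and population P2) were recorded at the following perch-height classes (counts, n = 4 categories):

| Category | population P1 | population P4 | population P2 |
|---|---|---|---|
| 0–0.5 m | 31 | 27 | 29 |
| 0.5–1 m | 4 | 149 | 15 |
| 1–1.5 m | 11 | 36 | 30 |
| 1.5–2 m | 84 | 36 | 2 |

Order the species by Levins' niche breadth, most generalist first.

Proportions for population P1 (n=130): 31/130=0.2385, 4/130=0.0308, 11/130=0.0846, 84/130=0.6462
Proportions for population P4 (n=248): 27/248=0.1089, 149/248=0.6008, 36/248=0.1452, 36/248=0.1452
Proportions for population P2 (n=76): 29/76=0.3816, 15/76=0.1974, 30/76=0.3947, 2/76=0.0263
Σp_P1ᵢ² = 0.2385² + 0.0308² + 0.0846² + 0.6462² = 0.056882 + 0.000949 + 0.007157 + 0.417574 = 0.482562
B_P1 = 1 / 0.482562 = 2.0723
Σp_P4ᵢ² = 0.1089² + 0.6008² + 0.1452² + 0.1452² = 0.011859 + 0.360961 + 0.021083 + 0.021083 = 0.414986
B_P4 = 1 / 0.414986 = 2.4097
Σp_P2ᵢ² = 0.3816² + 0.1974² + 0.3947² + 0.0263² = 0.145619 + 0.038967 + 0.155788 + 0.000692 = 0.341066
B_P2 = 1 / 0.341066 = 2.9320
Ranking by B (broadest → narrowest): population P2 (2.93) > population P4 (2.41) > population P1 (2.07)

population P2 > population P4 > population P1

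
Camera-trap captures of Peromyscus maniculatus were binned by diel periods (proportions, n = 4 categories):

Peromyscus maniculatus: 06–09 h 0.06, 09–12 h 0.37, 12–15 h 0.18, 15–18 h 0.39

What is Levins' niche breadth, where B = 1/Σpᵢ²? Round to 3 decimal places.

3.077

Σpᵢ² = 0.06² + 0.37² + 0.18² + 0.39² = 0.0036 + 0.1369 + 0.0324 + 0.1521 = 0.3250
B = 1 / 0.3250 = 3.07692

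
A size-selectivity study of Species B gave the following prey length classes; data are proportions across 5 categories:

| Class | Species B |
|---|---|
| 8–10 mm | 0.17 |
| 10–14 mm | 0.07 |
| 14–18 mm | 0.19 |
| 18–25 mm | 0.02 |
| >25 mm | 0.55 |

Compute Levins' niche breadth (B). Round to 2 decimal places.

2.68

Σpᵢ² = 0.17² + 0.07² + 0.19² + 0.02² + 0.55² = 0.0289 + 0.0049 + 0.0361 + 0.0004 + 0.3025 = 0.3728
B = 1 / 0.3728 = 2.6824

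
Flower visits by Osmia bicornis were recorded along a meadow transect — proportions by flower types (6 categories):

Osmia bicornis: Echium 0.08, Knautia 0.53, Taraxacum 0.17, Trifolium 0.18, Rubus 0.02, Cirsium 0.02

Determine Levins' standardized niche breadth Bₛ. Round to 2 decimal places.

Σpᵢ² = 0.08² + 0.53² + 0.17² + 0.18² + 0.02² + 0.02² = 0.0064 + 0.2809 + 0.0289 + 0.0324 + 0.0004 + 0.0004 = 0.3494
B = 1 / 0.3494 = 2.8620
Bₛ = (B − 1)/(n − 1) = (2.8620 − 1)/(6 − 1) = 1.8620/5 = 0.3724

0.37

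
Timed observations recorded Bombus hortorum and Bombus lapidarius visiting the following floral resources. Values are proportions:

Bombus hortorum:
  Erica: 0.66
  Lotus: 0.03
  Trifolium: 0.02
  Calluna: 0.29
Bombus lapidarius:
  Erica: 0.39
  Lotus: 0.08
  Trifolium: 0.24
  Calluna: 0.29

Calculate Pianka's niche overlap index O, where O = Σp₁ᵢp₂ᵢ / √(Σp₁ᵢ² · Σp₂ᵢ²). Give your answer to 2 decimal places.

Σ p₁ᵢp₂ᵢ = 0.2574 + 0.0024 + 0.0048 + 0.0841 = 0.3487
Σp_1ᵢ² = 0.66² + 0.03² + 0.02² + 0.29² = 0.4356 + 0.0009 + 0.0004 + 0.0841 = 0.5210
Σp_2ᵢ² = 0.39² + 0.08² + 0.24² + 0.29² = 0.1521 + 0.0064 + 0.0576 + 0.0841 = 0.3002
O = 0.3487 / √(0.5210 × 0.3002) = 0.3487 / 0.39548 = 0.8817

0.88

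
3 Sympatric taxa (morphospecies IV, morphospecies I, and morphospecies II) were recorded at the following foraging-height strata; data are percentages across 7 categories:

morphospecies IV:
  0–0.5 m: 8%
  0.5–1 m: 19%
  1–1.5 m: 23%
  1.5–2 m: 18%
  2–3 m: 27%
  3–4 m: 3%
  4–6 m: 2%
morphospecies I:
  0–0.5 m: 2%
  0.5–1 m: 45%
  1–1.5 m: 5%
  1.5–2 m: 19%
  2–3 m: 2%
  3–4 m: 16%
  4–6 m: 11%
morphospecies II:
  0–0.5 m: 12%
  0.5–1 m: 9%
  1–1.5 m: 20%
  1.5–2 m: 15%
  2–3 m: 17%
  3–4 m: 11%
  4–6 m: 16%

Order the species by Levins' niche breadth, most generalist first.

morphospecies II > morphospecies IV > morphospecies I

Convert percentages to proportions (divide by 100).
Σp_IVᵢ² = 0.08² + 0.19² + 0.23² + 0.18² + 0.27² + 0.03² + 0.02² = 0.0064 + 0.0361 + 0.0529 + 0.0324 + 0.0729 + 0.0009 + 0.0004 = 0.2020
B_IV = 1 / 0.2020 = 4.9505
Σp_Iᵢ² = 0.02² + 0.45² + 0.05² + 0.19² + 0.02² + 0.16² + 0.11² = 0.0004 + 0.2025 + 0.0025 + 0.0361 + 0.0004 + 0.0256 + 0.0121 = 0.2796
B_I = 1 / 0.2796 = 3.5765
Σp_IIᵢ² = 0.12² + 0.09² + 0.20² + 0.15² + 0.17² + 0.11² + 0.16² = 0.0144 + 0.0081 + 0.0400 + 0.0225 + 0.0289 + 0.0121 + 0.0256 = 0.1516
B_II = 1 / 0.1516 = 6.5963
Ranking by B (broadest → narrowest): morphospecies II (6.60) > morphospecies IV (4.95) > morphospecies I (3.58)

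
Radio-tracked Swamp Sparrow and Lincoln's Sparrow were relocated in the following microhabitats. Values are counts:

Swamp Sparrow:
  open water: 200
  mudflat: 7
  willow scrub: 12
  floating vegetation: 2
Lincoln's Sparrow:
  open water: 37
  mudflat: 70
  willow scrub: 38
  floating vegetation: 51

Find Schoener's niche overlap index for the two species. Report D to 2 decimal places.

Proportions for Swamp Sparrow (n=221): 200/221=0.9050, 7/221=0.0317, 12/221=0.0543, 2/221=0.0090
Proportions for Lincoln's Sparrow (n=196): 37/196=0.1888, 70/196=0.3571, 38/196=0.1939, 51/196=0.2602
Σ|p₁ᵢ − p₂ᵢ| = 0.7162 + 0.3254 + 0.1396 + 0.2512 = 1.4324
D = 1 − ½ × 1.4324 = 1 − 0.71620 = 0.28380

0.28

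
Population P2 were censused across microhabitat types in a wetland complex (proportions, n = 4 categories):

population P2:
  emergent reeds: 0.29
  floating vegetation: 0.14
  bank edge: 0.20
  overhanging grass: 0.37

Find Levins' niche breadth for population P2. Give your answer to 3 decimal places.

Σpᵢ² = 0.29² + 0.14² + 0.20² + 0.37² = 0.0841 + 0.0196 + 0.0400 + 0.1369 = 0.2806
B = 1 / 0.2806 = 3.56379

3.564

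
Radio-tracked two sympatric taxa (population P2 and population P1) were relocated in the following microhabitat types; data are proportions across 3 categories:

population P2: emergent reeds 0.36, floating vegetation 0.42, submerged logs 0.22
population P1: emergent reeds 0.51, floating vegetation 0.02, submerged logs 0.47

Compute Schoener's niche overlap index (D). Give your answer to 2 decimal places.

Σ|p₁ᵢ − p₂ᵢ| = 0.15 + 0.40 + 0.25 = 0.80
D = 1 − ½ × 0.80 = 1 − 0.400 = 0.6000

0.60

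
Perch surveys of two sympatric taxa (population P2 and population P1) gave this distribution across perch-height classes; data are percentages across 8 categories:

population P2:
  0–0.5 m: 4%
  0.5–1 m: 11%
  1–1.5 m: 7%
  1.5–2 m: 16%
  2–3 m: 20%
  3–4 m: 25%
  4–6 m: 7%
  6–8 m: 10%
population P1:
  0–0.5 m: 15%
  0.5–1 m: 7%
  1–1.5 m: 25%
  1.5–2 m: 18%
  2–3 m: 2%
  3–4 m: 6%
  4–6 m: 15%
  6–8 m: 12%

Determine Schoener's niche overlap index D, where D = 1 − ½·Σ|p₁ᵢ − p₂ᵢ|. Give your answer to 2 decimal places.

0.59

Convert percentages to proportions (divide by 100).
Σ|p₁ᵢ − p₂ᵢ| = 0.11 + 0.04 + 0.18 + 0.02 + 0.18 + 0.19 + 0.08 + 0.02 = 0.82
D = 1 − ½ × 0.82 = 1 − 0.410 = 0.5900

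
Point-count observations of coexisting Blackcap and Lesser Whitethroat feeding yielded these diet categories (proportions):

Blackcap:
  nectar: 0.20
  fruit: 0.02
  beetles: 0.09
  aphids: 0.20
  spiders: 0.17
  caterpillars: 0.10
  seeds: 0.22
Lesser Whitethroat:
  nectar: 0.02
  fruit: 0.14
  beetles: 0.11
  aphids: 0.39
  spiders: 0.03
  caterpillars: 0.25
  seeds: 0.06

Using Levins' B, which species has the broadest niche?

Blackcap

Σp_Blacᵢ² = 0.20² + 0.02² + 0.09² + 0.20² + 0.17² + 0.10² + 0.22² = 0.0400 + 0.0004 + 0.0081 + 0.0400 + 0.0289 + 0.0100 + 0.0484 = 0.1758
B_Blac = 1 / 0.1758 = 5.6883
Σp_Whitᵢ² = 0.02² + 0.14² + 0.11² + 0.39² + 0.03² + 0.25² + 0.06² = 0.0004 + 0.0196 + 0.0121 + 0.1521 + 0.0009 + 0.0625 + 0.0036 = 0.2512
B_Whit = 1 / 0.2512 = 3.9809
Highest B → broadest niche (most generalist): Blackcap (B = 5.69).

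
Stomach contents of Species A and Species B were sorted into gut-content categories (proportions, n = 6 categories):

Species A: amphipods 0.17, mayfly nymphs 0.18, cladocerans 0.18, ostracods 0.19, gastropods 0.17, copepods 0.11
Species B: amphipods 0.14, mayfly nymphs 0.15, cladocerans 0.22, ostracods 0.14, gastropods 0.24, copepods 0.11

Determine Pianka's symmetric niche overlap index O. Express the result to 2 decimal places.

0.97

Σ p₁ᵢp₂ᵢ = 0.0238 + 0.0270 + 0.0396 + 0.0266 + 0.0408 + 0.0121 = 0.1699
Σp_1ᵢ² = 0.17² + 0.18² + 0.18² + 0.19² + 0.17² + 0.11² = 0.0289 + 0.0324 + 0.0324 + 0.0361 + 0.0289 + 0.0121 = 0.1708
Σp_2ᵢ² = 0.14² + 0.15² + 0.22² + 0.14² + 0.24² + 0.11² = 0.0196 + 0.0225 + 0.0484 + 0.0196 + 0.0576 + 0.0121 = 0.1798
O = 0.1699 / √(0.1708 × 0.1798) = 0.1699 / 0.17524 = 0.9695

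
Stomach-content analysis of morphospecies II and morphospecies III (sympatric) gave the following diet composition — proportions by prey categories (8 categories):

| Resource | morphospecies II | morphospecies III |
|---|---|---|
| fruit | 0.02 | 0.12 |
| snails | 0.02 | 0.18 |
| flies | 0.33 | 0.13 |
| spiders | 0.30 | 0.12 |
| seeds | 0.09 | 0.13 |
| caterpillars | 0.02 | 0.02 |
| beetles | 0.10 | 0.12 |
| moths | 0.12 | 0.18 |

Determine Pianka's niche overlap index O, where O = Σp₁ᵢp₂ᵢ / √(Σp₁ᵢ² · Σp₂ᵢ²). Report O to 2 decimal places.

0.72

Σ p₁ᵢp₂ᵢ = 0.0024 + 0.0036 + 0.0429 + 0.0360 + 0.0117 + 0.0004 + 0.0120 + 0.0216 = 0.1306
Σp_1ᵢ² = 0.02² + 0.02² + 0.33² + 0.30² + 0.09² + 0.02² + 0.10² + 0.12² = 0.0004 + 0.0004 + 0.1089 + 0.0900 + 0.0081 + 0.0004 + 0.0100 + 0.0144 = 0.2326
Σp_2ᵢ² = 0.12² + 0.18² + 0.13² + 0.12² + 0.13² + 0.02² + 0.12² + 0.18² = 0.0144 + 0.0324 + 0.0169 + 0.0144 + 0.0169 + 0.0004 + 0.0144 + 0.0324 = 0.1422
O = 0.1306 / √(0.2326 × 0.1422) = 0.1306 / 0.18187 = 0.7181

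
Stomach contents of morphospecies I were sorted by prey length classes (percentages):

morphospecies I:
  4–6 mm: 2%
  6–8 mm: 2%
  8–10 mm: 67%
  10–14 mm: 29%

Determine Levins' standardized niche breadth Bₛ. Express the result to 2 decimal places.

0.29

Convert percentages to proportions (divide by 100).
Σpᵢ² = 0.02² + 0.02² + 0.67² + 0.29² = 0.0004 + 0.0004 + 0.4489 + 0.0841 = 0.5338
B = 1 / 0.5338 = 1.8734
Bₛ = (B − 1)/(n − 1) = (1.8734 − 1)/(4 − 1) = 0.8734/3 = 0.2911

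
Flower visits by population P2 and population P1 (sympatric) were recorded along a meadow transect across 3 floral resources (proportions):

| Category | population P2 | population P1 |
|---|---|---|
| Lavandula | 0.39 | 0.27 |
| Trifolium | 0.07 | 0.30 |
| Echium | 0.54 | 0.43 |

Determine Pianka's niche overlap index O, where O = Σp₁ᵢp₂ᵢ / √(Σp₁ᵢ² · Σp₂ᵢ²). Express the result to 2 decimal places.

Σ p₁ᵢp₂ᵢ = 0.1053 + 0.0210 + 0.2322 = 0.3585
Σp_1ᵢ² = 0.39² + 0.07² + 0.54² = 0.1521 + 0.0049 + 0.2916 = 0.4486
Σp_2ᵢ² = 0.27² + 0.30² + 0.43² = 0.0729 + 0.0900 + 0.1849 = 0.3478
O = 0.3585 / √(0.4486 × 0.3478) = 0.3585 / 0.39500 = 0.9076

0.91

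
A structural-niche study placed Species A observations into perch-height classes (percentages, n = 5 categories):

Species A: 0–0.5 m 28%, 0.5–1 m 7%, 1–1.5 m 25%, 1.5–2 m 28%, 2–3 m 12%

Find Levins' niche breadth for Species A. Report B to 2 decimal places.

4.19

Convert percentages to proportions (divide by 100).
Σpᵢ² = 0.28² + 0.07² + 0.25² + 0.28² + 0.12² = 0.0784 + 0.0049 + 0.0625 + 0.0784 + 0.0144 = 0.2386
B = 1 / 0.2386 = 4.1911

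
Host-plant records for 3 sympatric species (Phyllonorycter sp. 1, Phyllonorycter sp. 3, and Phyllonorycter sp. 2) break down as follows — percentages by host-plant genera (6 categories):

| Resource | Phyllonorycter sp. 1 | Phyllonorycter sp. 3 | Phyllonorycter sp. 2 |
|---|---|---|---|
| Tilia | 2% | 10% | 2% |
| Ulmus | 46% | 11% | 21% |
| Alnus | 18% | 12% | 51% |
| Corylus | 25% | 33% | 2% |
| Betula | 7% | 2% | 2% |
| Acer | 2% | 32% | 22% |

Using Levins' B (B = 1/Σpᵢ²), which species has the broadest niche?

Phyllonorycter sp. 3

Convert percentages to proportions (divide by 100).
Σp_1ᵢ² = 0.02² + 0.46² + 0.18² + 0.25² + 0.07² + 0.02² = 0.0004 + 0.2116 + 0.0324 + 0.0625 + 0.0049 + 0.0004 = 0.3122
B_1 = 1 / 0.3122 = 3.2031
Σp_3ᵢ² = 0.10² + 0.11² + 0.12² + 0.33² + 0.02² + 0.32² = 0.0100 + 0.0121 + 0.0144 + 0.1089 + 0.0004 + 0.1024 = 0.2482
B_3 = 1 / 0.2482 = 4.0290
Σp_2ᵢ² = 0.02² + 0.21² + 0.51² + 0.02² + 0.02² + 0.22² = 0.0004 + 0.0441 + 0.2601 + 0.0004 + 0.0004 + 0.0484 = 0.3538
B_2 = 1 / 0.3538 = 2.8265
Highest B → broadest niche (most generalist): Phyllonorycter sp. 3 (B = 4.03).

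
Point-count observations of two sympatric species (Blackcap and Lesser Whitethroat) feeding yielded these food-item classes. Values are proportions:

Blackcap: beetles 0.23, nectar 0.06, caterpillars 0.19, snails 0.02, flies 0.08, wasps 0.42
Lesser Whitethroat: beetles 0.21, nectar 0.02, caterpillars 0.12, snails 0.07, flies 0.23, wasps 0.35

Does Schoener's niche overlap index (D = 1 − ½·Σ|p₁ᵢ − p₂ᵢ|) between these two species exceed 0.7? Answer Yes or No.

Σ|p₁ᵢ − p₂ᵢ| = 0.02 + 0.04 + 0.07 + 0.05 + 0.15 + 0.07 = 0.40
D = 1 − ½ × 0.40 = 1 − 0.200 = 0.8000
D = 0.8000 > 0.7 → Yes.

Yes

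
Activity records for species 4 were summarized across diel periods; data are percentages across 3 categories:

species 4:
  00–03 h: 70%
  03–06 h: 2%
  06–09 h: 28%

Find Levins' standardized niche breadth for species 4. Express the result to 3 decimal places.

0.379

Convert percentages to proportions (divide by 100).
Σpᵢ² = 0.70² + 0.02² + 0.28² = 0.4900 + 0.0004 + 0.0784 = 0.5688
B = 1 / 0.5688 = 1.75809
Bₛ = (B − 1)/(n − 1) = (1.75809 − 1)/(3 − 1) = 0.75809/2 = 0.37905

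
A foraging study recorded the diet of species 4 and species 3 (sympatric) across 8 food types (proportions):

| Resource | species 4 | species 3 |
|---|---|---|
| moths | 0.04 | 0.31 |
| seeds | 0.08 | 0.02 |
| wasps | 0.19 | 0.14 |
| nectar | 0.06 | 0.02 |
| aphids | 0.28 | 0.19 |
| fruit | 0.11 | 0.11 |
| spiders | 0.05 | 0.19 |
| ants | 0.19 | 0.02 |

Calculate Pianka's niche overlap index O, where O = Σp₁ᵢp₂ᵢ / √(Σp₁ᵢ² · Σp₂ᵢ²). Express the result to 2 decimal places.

Σ p₁ᵢp₂ᵢ = 0.0124 + 0.0016 + 0.0266 + 0.0012 + 0.0532 + 0.0121 + 0.0095 + 0.0038 = 0.1204
Σp_1ᵢ² = 0.04² + 0.08² + 0.19² + 0.06² + 0.28² + 0.11² + 0.05² + 0.19² = 0.0016 + 0.0064 + 0.0361 + 0.0036 + 0.0784 + 0.0121 + 0.0025 + 0.0361 = 0.1768
Σp_2ᵢ² = 0.31² + 0.02² + 0.14² + 0.02² + 0.19² + 0.11² + 0.19² + 0.02² = 0.0961 + 0.0004 + 0.0196 + 0.0004 + 0.0361 + 0.0121 + 0.0361 + 0.0004 = 0.2012
O = 0.1204 / √(0.1768 × 0.2012) = 0.1204 / 0.18861 = 0.6384

0.64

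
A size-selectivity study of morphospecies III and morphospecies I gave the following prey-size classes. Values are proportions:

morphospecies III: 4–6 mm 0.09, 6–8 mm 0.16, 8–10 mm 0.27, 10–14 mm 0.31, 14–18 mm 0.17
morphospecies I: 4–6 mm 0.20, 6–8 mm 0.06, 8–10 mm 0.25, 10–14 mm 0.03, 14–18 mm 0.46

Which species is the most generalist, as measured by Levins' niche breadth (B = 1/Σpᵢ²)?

Σp_IIIᵢ² = 0.09² + 0.16² + 0.27² + 0.31² + 0.17² = 0.0081 + 0.0256 + 0.0729 + 0.0961 + 0.0289 = 0.2316
B_III = 1 / 0.2316 = 4.3178
Σp_Iᵢ² = 0.20² + 0.06² + 0.25² + 0.03² + 0.46² = 0.0400 + 0.0036 + 0.0625 + 0.0009 + 0.2116 = 0.3186
B_I = 1 / 0.3186 = 3.1387
Highest B → broadest niche (most generalist): morphospecies III (B = 4.32).

morphospecies III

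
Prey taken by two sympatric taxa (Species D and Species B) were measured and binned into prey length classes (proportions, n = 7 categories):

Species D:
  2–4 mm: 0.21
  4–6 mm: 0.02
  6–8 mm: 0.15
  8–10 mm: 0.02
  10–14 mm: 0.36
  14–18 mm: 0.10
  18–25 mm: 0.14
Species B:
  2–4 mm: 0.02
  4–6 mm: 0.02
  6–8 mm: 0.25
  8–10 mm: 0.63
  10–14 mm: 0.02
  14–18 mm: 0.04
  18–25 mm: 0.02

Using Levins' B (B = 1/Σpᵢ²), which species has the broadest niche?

Species D

Σp_Dᵢ² = 0.21² + 0.02² + 0.15² + 0.02² + 0.36² + 0.10² + 0.14² = 0.0441 + 0.0004 + 0.0225 + 0.0004 + 0.1296 + 0.0100 + 0.0196 = 0.2266
B_D = 1 / 0.2266 = 4.4131
Σp_Bᵢ² = 0.02² + 0.02² + 0.25² + 0.63² + 0.02² + 0.04² + 0.02² = 0.0004 + 0.0004 + 0.0625 + 0.3969 + 0.0004 + 0.0016 + 0.0004 = 0.4626
B_B = 1 / 0.4626 = 2.1617
Highest B → broadest niche (most generalist): Species D (B = 4.41).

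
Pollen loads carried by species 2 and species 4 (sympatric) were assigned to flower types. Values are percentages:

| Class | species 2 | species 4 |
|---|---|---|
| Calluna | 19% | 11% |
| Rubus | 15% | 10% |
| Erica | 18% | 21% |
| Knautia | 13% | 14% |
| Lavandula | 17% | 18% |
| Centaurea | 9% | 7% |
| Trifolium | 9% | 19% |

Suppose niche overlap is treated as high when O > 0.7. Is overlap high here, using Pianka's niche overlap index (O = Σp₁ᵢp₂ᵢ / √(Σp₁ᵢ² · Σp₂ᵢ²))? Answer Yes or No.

Yes

Convert percentages to proportions (divide by 100).
Σ p₁ᵢp₂ᵢ = 0.0209 + 0.0150 + 0.0378 + 0.0182 + 0.0306 + 0.0063 + 0.0171 = 0.1459
Σp_1ᵢ² = 0.19² + 0.15² + 0.18² + 0.13² + 0.17² + 0.09² + 0.09² = 0.0361 + 0.0225 + 0.0324 + 0.0169 + 0.0289 + 0.0081 + 0.0081 = 0.1530
Σp_2ᵢ² = 0.11² + 0.10² + 0.21² + 0.14² + 0.18² + 0.07² + 0.19² = 0.0121 + 0.0100 + 0.0441 + 0.0196 + 0.0324 + 0.0049 + 0.0361 = 0.1592
O = 0.1459 / √(0.1530 × 0.1592) = 0.1459 / 0.15607 = 0.9348
O = 0.9348 > 0.7 → Yes.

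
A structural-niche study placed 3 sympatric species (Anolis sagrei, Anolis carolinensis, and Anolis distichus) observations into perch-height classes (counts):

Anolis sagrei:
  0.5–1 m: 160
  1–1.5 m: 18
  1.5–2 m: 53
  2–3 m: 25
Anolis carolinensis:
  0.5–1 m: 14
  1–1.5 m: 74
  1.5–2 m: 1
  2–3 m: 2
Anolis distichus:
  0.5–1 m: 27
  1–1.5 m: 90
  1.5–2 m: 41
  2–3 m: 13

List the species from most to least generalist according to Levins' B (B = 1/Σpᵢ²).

Proportions for Anolis sagrei (n=256): 160/256=0.6250, 18/256=0.0703, 53/256=0.2070, 25/256=0.0977
Proportions for Anolis carolinensis (n=91): 14/91=0.1538, 74/91=0.8132, 1/91=0.0110, 2/91=0.0220
Proportions for Anolis distichus (n=171): 27/171=0.1579, 90/171=0.5263, 41/171=0.2398, 13/171=0.0760
Σp_sagrᵢ² = 0.6250² + 0.0703² + 0.2070² + 0.0977² = 0.390625 + 0.004942 + 0.042849 + 0.009545 = 0.447961
B_sagr = 1 / 0.447961 = 2.2323
Σp_caroᵢ² = 0.1538² + 0.8132² + 0.0110² + 0.0220² = 0.023654 + 0.661294 + 0.000121 + 0.000484 = 0.685553
B_caro = 1 / 0.685553 = 1.4587
Σp_distᵢ² = 0.1579² + 0.5263² + 0.2398² + 0.0760² = 0.024932 + 0.276992 + 0.057504 + 0.005776 = 0.365204
B_dist = 1 / 0.365204 = 2.7382
Ranking by B (broadest → narrowest): Anolis distichus (2.74) > Anolis sagrei (2.23) > Anolis carolinensis (1.46)

Anolis distichus > Anolis sagrei > Anolis carolinensis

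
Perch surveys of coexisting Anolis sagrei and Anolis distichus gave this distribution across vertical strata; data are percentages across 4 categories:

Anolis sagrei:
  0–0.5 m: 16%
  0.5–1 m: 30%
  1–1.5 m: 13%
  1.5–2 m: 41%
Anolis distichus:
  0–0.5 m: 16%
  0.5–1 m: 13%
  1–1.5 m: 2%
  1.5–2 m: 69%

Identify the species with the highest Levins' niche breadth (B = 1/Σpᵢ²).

Convert percentages to proportions (divide by 100).
Σp_sagrᵢ² = 0.16² + 0.30² + 0.13² + 0.41² = 0.0256 + 0.0900 + 0.0169 + 0.1681 = 0.3006
B_sagr = 1 / 0.3006 = 3.3267
Σp_distᵢ² = 0.16² + 0.13² + 0.02² + 0.69² = 0.0256 + 0.0169 + 0.0004 + 0.4761 = 0.5190
B_dist = 1 / 0.5190 = 1.9268
Highest B → broadest niche (most generalist): Anolis sagrei (B = 3.33).

Anolis sagrei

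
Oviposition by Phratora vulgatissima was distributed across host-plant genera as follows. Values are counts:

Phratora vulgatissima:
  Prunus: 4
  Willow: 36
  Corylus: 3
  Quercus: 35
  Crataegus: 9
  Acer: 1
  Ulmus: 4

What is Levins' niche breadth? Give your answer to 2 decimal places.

3.20

Proportions for Phratora vulgatissima (n=92): 4/92=0.0435, 36/92=0.3913, 3/92=0.0326, 35/92=0.3804, 9/92=0.0978, 1/92=0.0109, 4/92=0.0435
Σpᵢ² = 0.0435² + 0.3913² + 0.0326² + 0.3804² + 0.0978² + 0.0109² + 0.0435² = 0.001892 + 0.153116 + 0.001063 + 0.144704 + 0.009565 + 0.000119 + 0.001892 = 0.312351
B = 1 / 0.312351 = 3.2015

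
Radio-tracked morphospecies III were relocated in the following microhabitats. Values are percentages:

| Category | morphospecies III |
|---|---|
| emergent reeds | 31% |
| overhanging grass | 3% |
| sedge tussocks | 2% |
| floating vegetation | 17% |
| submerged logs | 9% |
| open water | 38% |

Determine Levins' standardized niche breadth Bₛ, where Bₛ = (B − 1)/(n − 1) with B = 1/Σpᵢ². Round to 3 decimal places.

Convert percentages to proportions (divide by 100).
Σpᵢ² = 0.31² + 0.03² + 0.02² + 0.17² + 0.09² + 0.38² = 0.0961 + 0.0009 + 0.0004 + 0.0289 + 0.0081 + 0.1444 = 0.2788
B = 1 / 0.2788 = 3.58680
Bₛ = (B − 1)/(n − 1) = (3.58680 − 1)/(6 − 1) = 2.58680/5 = 0.51736

0.517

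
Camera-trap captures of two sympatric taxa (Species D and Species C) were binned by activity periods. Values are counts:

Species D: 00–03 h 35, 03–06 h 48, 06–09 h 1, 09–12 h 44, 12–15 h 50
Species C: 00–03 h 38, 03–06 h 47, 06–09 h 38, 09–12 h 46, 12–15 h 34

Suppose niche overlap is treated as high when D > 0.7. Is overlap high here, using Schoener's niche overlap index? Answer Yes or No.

Proportions for Species D (n=178): 35/178=0.1966, 48/178=0.2697, 1/178=0.0056, 44/178=0.2472, 50/178=0.2809
Proportions for Species C (n=203): 38/203=0.1872, 47/203=0.2315, 38/203=0.1872, 46/203=0.2266, 34/203=0.1675
Σ|p₁ᵢ − p₂ᵢ| = 0.0094 + 0.0382 + 0.1816 + 0.0206 + 0.1134 = 0.3632
D = 1 − ½ × 0.3632 = 1 − 0.18160 = 0.81840
D = 0.81840 > 0.7 → Yes.

Yes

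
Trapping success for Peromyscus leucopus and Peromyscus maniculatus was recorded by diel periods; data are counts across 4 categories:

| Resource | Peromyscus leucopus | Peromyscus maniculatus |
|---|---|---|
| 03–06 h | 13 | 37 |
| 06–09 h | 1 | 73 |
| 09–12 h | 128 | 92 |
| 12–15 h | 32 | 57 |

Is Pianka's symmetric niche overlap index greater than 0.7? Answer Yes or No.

Yes

Proportions for Peromyscus leucopus (n=174): 13/174=0.0747, 1/174=0.0057, 128/174=0.7356, 32/174=0.1839
Proportions for Peromyscus maniculatus (n=259): 37/259=0.1429, 73/259=0.2819, 92/259=0.3552, 57/259=0.2201
Σ p₁ᵢp₂ᵢ = 0.010675 + 0.001607 + 0.261285 + 0.040476 = 0.314043
Σp_1ᵢ² = 0.0747² + 0.0057² + 0.7356² + 0.1839² = 0.005580 + 0.000032 + 0.541107 + 0.033819 = 0.580538
Σp_2ᵢ² = 0.1429² + 0.2819² + 0.3552² + 0.2201² = 0.020420 + 0.079468 + 0.126167 + 0.048444 = 0.274499
O = 0.314043 / √(0.580538 × 0.274499) = 0.314043 / 0.3991956 = 0.7867
O = 0.7867 > 0.7 → Yes.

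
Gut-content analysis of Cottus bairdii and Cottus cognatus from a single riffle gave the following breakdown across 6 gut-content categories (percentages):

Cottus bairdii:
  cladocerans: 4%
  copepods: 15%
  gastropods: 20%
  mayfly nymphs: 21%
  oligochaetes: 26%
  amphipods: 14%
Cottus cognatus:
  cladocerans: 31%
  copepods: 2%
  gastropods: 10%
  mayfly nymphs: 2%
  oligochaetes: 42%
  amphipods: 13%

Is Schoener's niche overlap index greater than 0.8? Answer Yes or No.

No

Convert percentages to proportions (divide by 100).
Σ|p₁ᵢ − p₂ᵢ| = 0.27 + 0.13 + 0.10 + 0.19 + 0.16 + 0.01 = 0.86
D = 1 − ½ × 0.86 = 1 − 0.430 = 0.5700
D = 0.5700 < 0.8 → No.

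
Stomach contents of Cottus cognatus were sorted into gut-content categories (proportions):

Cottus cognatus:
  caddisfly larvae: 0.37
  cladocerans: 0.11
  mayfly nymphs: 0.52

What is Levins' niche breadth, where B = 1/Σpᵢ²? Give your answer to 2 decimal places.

Σpᵢ² = 0.37² + 0.11² + 0.52² = 0.1369 + 0.0121 + 0.2704 = 0.4194
B = 1 / 0.4194 = 2.3844

2.38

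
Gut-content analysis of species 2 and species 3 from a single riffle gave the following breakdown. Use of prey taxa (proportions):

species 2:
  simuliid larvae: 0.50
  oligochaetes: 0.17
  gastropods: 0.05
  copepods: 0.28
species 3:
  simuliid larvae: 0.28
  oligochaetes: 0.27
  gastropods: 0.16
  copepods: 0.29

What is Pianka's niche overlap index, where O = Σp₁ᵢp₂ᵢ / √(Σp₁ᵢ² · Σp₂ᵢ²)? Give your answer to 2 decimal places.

0.90

Σ p₁ᵢp₂ᵢ = 0.1400 + 0.0459 + 0.0080 + 0.0812 = 0.2751
Σp_1ᵢ² = 0.50² + 0.17² + 0.05² + 0.28² = 0.2500 + 0.0289 + 0.0025 + 0.0784 = 0.3598
Σp_2ᵢ² = 0.28² + 0.27² + 0.16² + 0.29² = 0.0784 + 0.0729 + 0.0256 + 0.0841 = 0.2610
O = 0.2751 / √(0.3598 × 0.2610) = 0.2751 / 0.30644 = 0.8977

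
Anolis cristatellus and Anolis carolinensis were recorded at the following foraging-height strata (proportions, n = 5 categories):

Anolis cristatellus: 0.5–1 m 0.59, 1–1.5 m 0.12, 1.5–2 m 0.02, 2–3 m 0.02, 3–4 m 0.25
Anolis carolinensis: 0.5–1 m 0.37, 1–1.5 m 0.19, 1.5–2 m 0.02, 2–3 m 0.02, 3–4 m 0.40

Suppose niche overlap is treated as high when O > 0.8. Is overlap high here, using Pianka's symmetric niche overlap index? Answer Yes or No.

Σ p₁ᵢp₂ᵢ = 0.2183 + 0.0228 + 0.0004 + 0.0004 + 0.1000 = 0.3419
Σp_1ᵢ² = 0.59² + 0.12² + 0.02² + 0.02² + 0.25² = 0.3481 + 0.0144 + 0.0004 + 0.0004 + 0.0625 = 0.4258
Σp_2ᵢ² = 0.37² + 0.19² + 0.02² + 0.02² + 0.40² = 0.1369 + 0.0361 + 0.0004 + 0.0004 + 0.1600 = 0.3338
O = 0.3419 / √(0.4258 × 0.3338) = 0.3419 / 0.37700 = 0.9069
O = 0.9069 > 0.8 → Yes.

Yes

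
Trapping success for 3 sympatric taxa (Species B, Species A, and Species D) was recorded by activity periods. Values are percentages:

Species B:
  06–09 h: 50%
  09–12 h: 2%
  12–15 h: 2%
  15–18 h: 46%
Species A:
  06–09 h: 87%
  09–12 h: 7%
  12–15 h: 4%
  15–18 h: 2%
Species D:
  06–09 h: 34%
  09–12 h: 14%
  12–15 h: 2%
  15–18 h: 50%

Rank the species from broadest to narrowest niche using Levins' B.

Species D > Species B > Species A

Convert percentages to proportions (divide by 100).
Σp_Bᵢ² = 0.50² + 0.02² + 0.02² + 0.46² = 0.2500 + 0.0004 + 0.0004 + 0.2116 = 0.4624
B_B = 1 / 0.4624 = 2.1626
Σp_Aᵢ² = 0.87² + 0.07² + 0.04² + 0.02² = 0.7569 + 0.0049 + 0.0016 + 0.0004 = 0.7638
B_A = 1 / 0.7638 = 1.3092
Σp_Dᵢ² = 0.34² + 0.14² + 0.02² + 0.50² = 0.1156 + 0.0196 + 0.0004 + 0.2500 = 0.3856
B_D = 1 / 0.3856 = 2.5934
Ranking by B (broadest → narrowest): Species D (2.59) > Species B (2.16) > Species A (1.31)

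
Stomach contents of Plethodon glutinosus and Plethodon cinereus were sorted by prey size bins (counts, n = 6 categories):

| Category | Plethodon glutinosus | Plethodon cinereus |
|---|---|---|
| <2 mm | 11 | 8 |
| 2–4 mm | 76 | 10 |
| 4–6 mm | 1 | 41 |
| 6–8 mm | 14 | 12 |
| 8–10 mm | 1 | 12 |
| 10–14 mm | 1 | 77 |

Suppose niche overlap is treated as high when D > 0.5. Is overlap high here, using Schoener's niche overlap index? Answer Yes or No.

No

Proportions for Plethodon glutinosus (n=104): 11/104=0.1058, 76/104=0.7308, 1/104=0.0096, 14/104=0.1346, 1/104=0.0096, 1/104=0.0096
Proportions for Plethodon cinereus (n=160): 8/160=0.0500, 10/160=0.0625, 41/160=0.2563, 12/160=0.0750, 12/160=0.0750, 77/160=0.4813
Σ|p₁ᵢ − p₂ᵢ| = 0.0558 + 0.6683 + 0.2467 + 0.0596 + 0.0654 + 0.4717 = 1.5675
D = 1 − ½ × 1.5675 = 1 − 0.78375 = 0.21625
D = 0.21625 < 0.5 → No.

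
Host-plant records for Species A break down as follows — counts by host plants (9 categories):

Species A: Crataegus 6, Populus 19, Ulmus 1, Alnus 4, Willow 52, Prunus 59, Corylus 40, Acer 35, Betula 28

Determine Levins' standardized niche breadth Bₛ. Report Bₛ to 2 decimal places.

0.60

Proportions for Species A (n=244): 6/244=0.0246, 19/244=0.0779, 1/244=0.0041, 4/244=0.0164, 52/244=0.2131, 59/244=0.2418, 40/244=0.1639, 35/244=0.1434, 28/244=0.1148
Σpᵢ² = 0.0246² + 0.0779² + 0.0041² + 0.0164² + 0.2131² + 0.2418² + 0.1639² + 0.1434² + 0.1148² = 0.000605 + 0.006068 + 0.000017 + 0.000269 + 0.045412 + 0.058467 + 0.026863 + 0.020564 + 0.013179 = 0.171444
B = 1 / 0.171444 = 5.8328
Bₛ = (B − 1)/(n − 1) = (5.8328 − 1)/(9 − 1) = 4.8328/8 = 0.6041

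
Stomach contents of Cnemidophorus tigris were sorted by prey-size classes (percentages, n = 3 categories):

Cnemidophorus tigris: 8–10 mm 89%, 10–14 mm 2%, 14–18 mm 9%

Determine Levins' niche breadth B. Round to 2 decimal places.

Convert percentages to proportions (divide by 100).
Σpᵢ² = 0.89² + 0.02² + 0.09² = 0.7921 + 0.0004 + 0.0081 = 0.8006
B = 1 / 0.8006 = 1.2491

1.25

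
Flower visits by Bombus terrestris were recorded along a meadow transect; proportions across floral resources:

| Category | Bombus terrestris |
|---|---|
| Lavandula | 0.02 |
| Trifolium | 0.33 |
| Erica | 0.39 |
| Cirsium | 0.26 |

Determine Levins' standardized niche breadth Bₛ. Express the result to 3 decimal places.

Σpᵢ² = 0.02² + 0.33² + 0.39² + 0.26² = 0.0004 + 0.1089 + 0.1521 + 0.0676 = 0.3290
B = 1 / 0.3290 = 3.03951
Bₛ = (B − 1)/(n − 1) = (3.03951 − 1)/(4 − 1) = 2.03951/3 = 0.67984

0.680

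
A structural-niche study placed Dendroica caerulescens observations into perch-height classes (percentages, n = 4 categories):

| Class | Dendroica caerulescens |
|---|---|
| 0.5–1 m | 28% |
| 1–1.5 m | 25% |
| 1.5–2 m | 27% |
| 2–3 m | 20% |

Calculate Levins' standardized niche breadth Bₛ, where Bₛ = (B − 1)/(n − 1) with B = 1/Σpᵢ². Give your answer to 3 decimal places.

Convert percentages to proportions (divide by 100).
Σpᵢ² = 0.28² + 0.25² + 0.27² + 0.20² = 0.0784 + 0.0625 + 0.0729 + 0.0400 = 0.2538
B = 1 / 0.2538 = 3.94011
Bₛ = (B − 1)/(n − 1) = (3.94011 − 1)/(4 − 1) = 2.94011/3 = 0.98004

0.980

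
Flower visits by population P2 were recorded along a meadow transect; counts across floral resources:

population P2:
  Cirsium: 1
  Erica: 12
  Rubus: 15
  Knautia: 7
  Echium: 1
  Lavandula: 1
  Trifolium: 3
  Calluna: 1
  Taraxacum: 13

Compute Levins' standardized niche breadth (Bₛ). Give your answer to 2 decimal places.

Proportions for population P2 (n=54): 1/54=0.0185, 12/54=0.2222, 15/54=0.2778, 7/54=0.1296, 1/54=0.0185, 1/54=0.0185, 3/54=0.0556, 1/54=0.0185, 13/54=0.2407
Σpᵢ² = 0.0185² + 0.2222² + 0.2778² + 0.1296² + 0.0185² + 0.0185² + 0.0556² + 0.0185² + 0.2407² = 0.000342 + 0.049373 + 0.077173 + 0.016796 + 0.000342 + 0.000342 + 0.003091 + 0.000342 + 0.057936 = 0.205737
B = 1 / 0.205737 = 4.8606
Bₛ = (B − 1)/(n − 1) = (4.8606 − 1)/(9 − 1) = 3.8606/8 = 0.4826

0.48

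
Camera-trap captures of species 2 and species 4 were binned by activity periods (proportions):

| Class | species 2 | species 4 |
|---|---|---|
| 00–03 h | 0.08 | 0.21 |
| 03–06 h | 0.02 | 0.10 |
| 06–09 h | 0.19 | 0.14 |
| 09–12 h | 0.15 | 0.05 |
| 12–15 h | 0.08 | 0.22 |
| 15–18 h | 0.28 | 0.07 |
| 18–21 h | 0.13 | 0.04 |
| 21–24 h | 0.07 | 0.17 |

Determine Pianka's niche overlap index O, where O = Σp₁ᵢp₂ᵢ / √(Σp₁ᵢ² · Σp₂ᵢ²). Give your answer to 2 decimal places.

0.65

Σ p₁ᵢp₂ᵢ = 0.0168 + 0.0020 + 0.0266 + 0.0075 + 0.0176 + 0.0196 + 0.0052 + 0.0119 = 0.1072
Σp_1ᵢ² = 0.08² + 0.02² + 0.19² + 0.15² + 0.08² + 0.28² + 0.13² + 0.07² = 0.0064 + 0.0004 + 0.0361 + 0.0225 + 0.0064 + 0.0784 + 0.0169 + 0.0049 = 0.1720
Σp_2ᵢ² = 0.21² + 0.10² + 0.14² + 0.05² + 0.22² + 0.07² + 0.04² + 0.17² = 0.0441 + 0.0100 + 0.0196 + 0.0025 + 0.0484 + 0.0049 + 0.0016 + 0.0289 = 0.1600
O = 0.1072 / √(0.1720 × 0.1600) = 0.1072 / 0.16589 = 0.6462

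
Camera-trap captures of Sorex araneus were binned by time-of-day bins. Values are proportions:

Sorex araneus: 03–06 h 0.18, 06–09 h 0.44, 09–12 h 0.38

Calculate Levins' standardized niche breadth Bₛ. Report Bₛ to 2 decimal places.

0.85

Σpᵢ² = 0.18² + 0.44² + 0.38² = 0.0324 + 0.1936 + 0.1444 = 0.3704
B = 1 / 0.3704 = 2.6998
Bₛ = (B − 1)/(n − 1) = (2.6998 − 1)/(3 − 1) = 1.6998/2 = 0.8499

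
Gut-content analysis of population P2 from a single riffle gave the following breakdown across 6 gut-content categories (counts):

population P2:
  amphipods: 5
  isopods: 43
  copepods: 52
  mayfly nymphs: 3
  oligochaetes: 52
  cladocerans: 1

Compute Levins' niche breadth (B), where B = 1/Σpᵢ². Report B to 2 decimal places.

Proportions for population P2 (n=156): 5/156=0.0321, 43/156=0.2756, 52/156=0.3333, 3/156=0.0192, 52/156=0.3333, 1/156=0.0064
Σpᵢ² = 0.0321² + 0.2756² + 0.3333² + 0.0192² + 0.3333² + 0.0064² = 0.001030 + 0.075955 + 0.111089 + 0.000369 + 0.111089 + 0.000041 = 0.299573
B = 1 / 0.299573 = 3.3381

3.34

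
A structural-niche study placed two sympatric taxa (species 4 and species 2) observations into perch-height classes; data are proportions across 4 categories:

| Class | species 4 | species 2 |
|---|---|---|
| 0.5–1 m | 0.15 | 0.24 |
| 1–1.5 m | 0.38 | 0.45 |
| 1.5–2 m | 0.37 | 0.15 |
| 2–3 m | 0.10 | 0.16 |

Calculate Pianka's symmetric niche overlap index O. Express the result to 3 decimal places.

0.896

Σ p₁ᵢp₂ᵢ = 0.0360 + 0.1710 + 0.0555 + 0.0160 = 0.2785
Σp_1ᵢ² = 0.15² + 0.38² + 0.37² + 0.10² = 0.0225 + 0.1444 + 0.1369 + 0.0100 = 0.3138
Σp_2ᵢ² = 0.24² + 0.45² + 0.15² + 0.16² = 0.0576 + 0.2025 + 0.0225 + 0.0256 = 0.3082
O = 0.2785 / √(0.3138 × 0.3082) = 0.2785 / 0.310987 = 0.89554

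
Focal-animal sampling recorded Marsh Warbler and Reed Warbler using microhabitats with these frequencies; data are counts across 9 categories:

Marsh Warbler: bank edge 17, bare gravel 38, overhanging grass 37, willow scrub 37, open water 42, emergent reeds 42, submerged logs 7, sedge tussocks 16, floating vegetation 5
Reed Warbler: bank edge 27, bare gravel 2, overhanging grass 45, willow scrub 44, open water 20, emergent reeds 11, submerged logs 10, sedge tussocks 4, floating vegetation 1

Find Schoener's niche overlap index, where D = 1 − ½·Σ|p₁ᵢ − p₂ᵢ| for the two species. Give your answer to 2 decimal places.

0.64

Proportions for Marsh Warbler (n=241): 17/241=0.0705, 38/241=0.1577, 37/241=0.1535, 37/241=0.1535, 42/241=0.1743, 42/241=0.1743, 7/241=0.0290, 16/241=0.0664, 5/241=0.0207
Proportions for Reed Warbler (n=164): 27/164=0.1646, 2/164=0.0122, 45/164=0.2744, 44/164=0.2683, 20/164=0.1220, 11/164=0.0671, 10/164=0.0610, 4/164=0.0244, 1/164=0.0061
Σ|p₁ᵢ − p₂ᵢ| = 0.0941 + 0.1455 + 0.1209 + 0.1148 + 0.0523 + 0.1072 + 0.0320 + 0.0420 + 0.0146 = 0.7234
D = 1 − ½ × 0.7234 = 1 − 0.36170 = 0.63830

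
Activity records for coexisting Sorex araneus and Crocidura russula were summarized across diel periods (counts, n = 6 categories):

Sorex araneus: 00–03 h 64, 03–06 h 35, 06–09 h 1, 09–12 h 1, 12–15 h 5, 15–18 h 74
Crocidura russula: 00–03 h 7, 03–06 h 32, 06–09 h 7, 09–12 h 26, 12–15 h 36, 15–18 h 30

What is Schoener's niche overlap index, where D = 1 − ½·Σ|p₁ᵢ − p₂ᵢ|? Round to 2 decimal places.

0.50

Proportions for Sorex araneus (n=180): 64/180=0.3556, 35/180=0.1944, 1/180=0.0056, 1/180=0.0056, 5/180=0.0278, 74/180=0.4111
Proportions for Crocidura russula (n=138): 7/138=0.0507, 32/138=0.2319, 7/138=0.0507, 26/138=0.1884, 36/138=0.2609, 30/138=0.2174
Σ|p₁ᵢ − p₂ᵢ| = 0.3049 + 0.0375 + 0.0451 + 0.1828 + 0.2331 + 0.1937 = 0.9971
D = 1 − ½ × 0.9971 = 1 − 0.49855 = 0.50145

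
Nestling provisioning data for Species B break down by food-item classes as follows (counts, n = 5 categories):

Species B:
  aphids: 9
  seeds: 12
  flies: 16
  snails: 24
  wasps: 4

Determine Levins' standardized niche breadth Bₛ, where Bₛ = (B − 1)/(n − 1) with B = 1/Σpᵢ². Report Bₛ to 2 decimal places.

0.73

Proportions for Species B (n=65): 9/65=0.1385, 12/65=0.1846, 16/65=0.2462, 24/65=0.3692, 4/65=0.0615
Σpᵢ² = 0.1385² + 0.1846² + 0.2462² + 0.3692² + 0.0615² = 0.019182 + 0.034077 + 0.060614 + 0.136309 + 0.003782 = 0.253964
B = 1 / 0.253964 = 3.9376
Bₛ = (B − 1)/(n − 1) = (3.9376 − 1)/(5 − 1) = 2.9376/4 = 0.7344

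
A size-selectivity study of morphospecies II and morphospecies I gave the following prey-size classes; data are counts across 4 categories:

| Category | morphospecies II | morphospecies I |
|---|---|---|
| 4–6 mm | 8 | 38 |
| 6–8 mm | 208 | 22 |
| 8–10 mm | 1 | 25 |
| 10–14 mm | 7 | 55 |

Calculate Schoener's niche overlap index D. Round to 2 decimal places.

Proportions for morphospecies II (n=224): 8/224=0.0357, 208/224=0.9286, 1/224=0.0045, 7/224=0.0313
Proportions for morphospecies I (n=140): 38/140=0.2714, 22/140=0.1571, 25/140=0.1786, 55/140=0.3929
Σ|p₁ᵢ − p₂ᵢ| = 0.2357 + 0.7715 + 0.1741 + 0.3616 = 1.5429
D = 1 − ½ × 1.5429 = 1 − 0.77145 = 0.22855

0.23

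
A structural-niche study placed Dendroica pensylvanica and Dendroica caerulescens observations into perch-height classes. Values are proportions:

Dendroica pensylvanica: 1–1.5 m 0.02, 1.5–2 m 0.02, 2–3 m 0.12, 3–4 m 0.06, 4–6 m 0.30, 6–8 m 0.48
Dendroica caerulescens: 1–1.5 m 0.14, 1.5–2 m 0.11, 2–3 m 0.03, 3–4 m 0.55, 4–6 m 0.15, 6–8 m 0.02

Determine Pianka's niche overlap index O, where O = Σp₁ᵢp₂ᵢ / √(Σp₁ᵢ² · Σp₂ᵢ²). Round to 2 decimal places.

0.28

Σ p₁ᵢp₂ᵢ = 0.0028 + 0.0022 + 0.0036 + 0.0330 + 0.0450 + 0.0096 = 0.0962
Σp_1ᵢ² = 0.02² + 0.02² + 0.12² + 0.06² + 0.30² + 0.48² = 0.0004 + 0.0004 + 0.0144 + 0.0036 + 0.0900 + 0.2304 = 0.3392
Σp_2ᵢ² = 0.14² + 0.11² + 0.03² + 0.55² + 0.15² + 0.02² = 0.0196 + 0.0121 + 0.0009 + 0.3025 + 0.0225 + 0.0004 = 0.3580
O = 0.0962 / √(0.3392 × 0.3580) = 0.0962 / 0.34847 = 0.2761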